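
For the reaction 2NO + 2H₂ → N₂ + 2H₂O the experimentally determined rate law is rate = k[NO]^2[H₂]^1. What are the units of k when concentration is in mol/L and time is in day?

(mol/L)⁻²·day⁻¹

Step 1: Overall order = 2 + 1 = 3.
Step 2: rate has units mol/L·day⁻¹; [NO]^2[H₂]^1 has units (mol/L)^3.
Step 3: k = rate/([NO]^2[H₂]^1), so units of k = (mol/L)^(1-3)·day⁻¹ = (mol/L)⁻²·day⁻¹.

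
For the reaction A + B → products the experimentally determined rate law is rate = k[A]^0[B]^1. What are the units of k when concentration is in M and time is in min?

min⁻¹

Step 1: Overall order = 0 + 1 = 1.
Step 2: rate has units M·min⁻¹; [A]^0[B]^1 has units M^1.
Step 3: k = rate/([A]^0[B]^1), so units of k = M^(1-1)·min⁻¹ = min⁻¹.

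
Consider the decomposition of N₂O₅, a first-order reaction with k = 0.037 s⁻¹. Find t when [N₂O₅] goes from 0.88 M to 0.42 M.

19.99 s

Step 1: For first-order: t = ln([N₂O₅]₀/[N₂O₅])/k
Step 2: t = ln(0.88/0.42)/0.037
Step 3: t = ln(2.095)/0.037
Step 4: t = 0.7397/0.037 = 19.99 s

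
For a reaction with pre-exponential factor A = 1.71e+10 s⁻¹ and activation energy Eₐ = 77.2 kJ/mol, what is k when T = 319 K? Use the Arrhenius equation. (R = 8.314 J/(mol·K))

3.90e-03 s⁻¹

Step 1: Use the Arrhenius equation: k = A × exp(-Eₐ/RT)
Step 2: Convert Eₐ to J/mol: 77.2 kJ/mol = 77200 J/mol
Step 3: Calculate the exponent: -Eₐ/(RT) = -77200/(8.314 × 319) = -29.10828
Step 4: k = 1.71e+10 × exp(-29.10828)
Step 5: k = 1.71e+10 × 2.28263e-13 = 3.9033e-03 s⁻¹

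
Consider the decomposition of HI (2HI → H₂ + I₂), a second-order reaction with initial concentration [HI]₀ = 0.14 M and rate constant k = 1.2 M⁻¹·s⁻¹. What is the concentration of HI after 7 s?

0.06434 M

Step 1: For a second-order reaction: 1/[HI] = 1/[HI]₀ + kt
Step 2: 1/[HI] = 1/0.14 + 1.2 × 7
Step 3: 1/[HI] = 7.143 + 8.4 = 15.54
Step 4: [HI] = 1/15.54 = 0.06434 M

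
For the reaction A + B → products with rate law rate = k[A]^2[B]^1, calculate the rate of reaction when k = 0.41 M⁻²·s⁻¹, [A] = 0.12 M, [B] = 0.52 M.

0.00307 M/s

Step 1: The rate law is rate = k[A]^2[B]^1
Step 2: Substitute: rate = 0.41 × (0.12)^2 × (0.52)^1
Step 3: rate = 0.41 × 0.0144 × 0.52 = 0.00307008 M/s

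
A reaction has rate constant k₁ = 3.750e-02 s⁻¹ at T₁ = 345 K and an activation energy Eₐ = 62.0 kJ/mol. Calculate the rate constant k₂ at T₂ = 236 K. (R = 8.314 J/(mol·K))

1.731e-06 s⁻¹

Step 1: Use the two-temperature Arrhenius form: ln(k₂/k₁) = -Eₐ/R × (1/T₂ - 1/T₁)
Step 2: Convert Eₐ to J/mol: 62.0 kJ/mol = 62000 J/mol
Step 3: 1/T₂ - 1/T₁ = 1/236 - 1/345 = 1.338737e-03 K⁻¹
Step 4: ln(k₂/k₁) = -62000/8.314 × 1.338737e-03 = -9.98336
Step 5: k₂ = k₁ × exp(-9.98336) = 3.750e-02 × 4.61617e-05 = 1.731e-06 s⁻¹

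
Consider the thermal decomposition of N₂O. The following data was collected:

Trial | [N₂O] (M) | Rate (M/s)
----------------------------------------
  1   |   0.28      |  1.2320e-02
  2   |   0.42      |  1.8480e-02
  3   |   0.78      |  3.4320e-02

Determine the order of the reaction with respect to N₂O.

first order (1)

Step 1: Compare trials to find order n where rate₂/rate₁ = ([N₂O]₂/[N₂O]₁)^n
Step 2: rate₂/rate₁ = 1.8480e-02/1.2320e-02 = 1.5
Step 3: [N₂O]₂/[N₂O]₁ = 0.42/0.28 = 1.5
Step 4: n = ln(1.5)/ln(1.5) = 1.00 ≈ 1
Step 5: The reaction is first order in N₂O.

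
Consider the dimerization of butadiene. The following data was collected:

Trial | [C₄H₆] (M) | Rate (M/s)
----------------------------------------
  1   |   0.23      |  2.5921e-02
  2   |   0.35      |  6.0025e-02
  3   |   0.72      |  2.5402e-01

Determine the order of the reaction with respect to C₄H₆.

second order (2)

Step 1: Compare trials to find order n where rate₂/rate₁ = ([C₄H₆]₂/[C₄H₆]₁)^n
Step 2: rate₂/rate₁ = 6.0025e-02/2.5921e-02 = 2.316
Step 3: [C₄H₆]₂/[C₄H₆]₁ = 0.35/0.23 = 1.522
Step 4: n = ln(2.316)/ln(1.522) = 2.00 ≈ 2
Step 5: The reaction is second order in C₄H₆.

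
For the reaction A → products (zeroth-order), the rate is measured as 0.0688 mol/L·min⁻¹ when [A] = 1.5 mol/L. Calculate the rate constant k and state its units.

0.0688 mol/L·min⁻¹

Step 1: For a zeroth-order reaction, rate = k (independent of concentration).
Step 2: k = rate = 0.0688 mol/L·min⁻¹.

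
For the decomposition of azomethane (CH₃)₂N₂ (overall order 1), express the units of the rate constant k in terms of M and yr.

yr⁻¹

Step 1: For overall order n, rate = k × (concentration)^n.
Step 2: Rate has units M·yr⁻¹; concentration term has units M^1.
Step 3: k = rate / (concentration)^n, so units of k = M^(1-1)·yr⁻¹ = yr⁻¹.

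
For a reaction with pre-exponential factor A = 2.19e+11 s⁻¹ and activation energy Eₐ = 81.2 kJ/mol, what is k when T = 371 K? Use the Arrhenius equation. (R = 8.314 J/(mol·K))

8.08e-01 s⁻¹

Step 1: Use the Arrhenius equation: k = A × exp(-Eₐ/RT)
Step 2: Convert Eₐ to J/mol: 81.2 kJ/mol = 81200 J/mol
Step 3: Calculate the exponent: -Eₐ/(RT) = -81200/(8.314 × 371) = -26.32523
Step 4: k = 2.19e+11 × exp(-26.32523)
Step 5: k = 2.19e+11 × 3.69061e-12 = 8.0824e-01 s⁻¹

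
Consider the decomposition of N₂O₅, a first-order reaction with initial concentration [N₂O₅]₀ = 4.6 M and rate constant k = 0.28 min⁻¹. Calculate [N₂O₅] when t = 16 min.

0.05213 M

Step 1: For a first-order reaction: [N₂O₅] = [N₂O₅]₀ × e^(-kt)
Step 2: [N₂O₅] = 4.6 × e^(-0.28 × 16)
Step 3: [N₂O₅] = 4.6 × e^(-4.48)
Step 4: [N₂O₅] = 4.6 × 0.0113334 = 0.05213 M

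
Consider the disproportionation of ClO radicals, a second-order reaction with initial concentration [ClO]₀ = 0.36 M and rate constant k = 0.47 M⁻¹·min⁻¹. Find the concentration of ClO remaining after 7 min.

0.1648 M

Step 1: For a second-order reaction: 1/[ClO] = 1/[ClO]₀ + kt
Step 2: 1/[ClO] = 1/0.36 + 0.47 × 7
Step 3: 1/[ClO] = 2.778 + 3.29 = 6.068
Step 4: [ClO] = 1/6.068 = 0.1648 M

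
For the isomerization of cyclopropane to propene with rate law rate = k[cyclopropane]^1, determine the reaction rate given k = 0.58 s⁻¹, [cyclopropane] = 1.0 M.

0.58 M/s

Step 1: Identify the rate law: rate = k[cyclopropane]^1
Step 2: Substitute values: rate = 0.58 × (1.0)^1
Step 3: Calculate: rate = 0.58 × 1 = 0.58 M/s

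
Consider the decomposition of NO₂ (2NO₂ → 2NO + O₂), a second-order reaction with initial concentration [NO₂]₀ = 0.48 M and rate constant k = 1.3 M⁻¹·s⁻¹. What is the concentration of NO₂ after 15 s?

0.04633 M

Step 1: For a second-order reaction: 1/[NO₂] = 1/[NO₂]₀ + kt
Step 2: 1/[NO₂] = 1/0.48 + 1.3 × 15
Step 3: 1/[NO₂] = 2.083 + 19.5 = 21.58
Step 4: [NO₂] = 1/21.58 = 0.04633 M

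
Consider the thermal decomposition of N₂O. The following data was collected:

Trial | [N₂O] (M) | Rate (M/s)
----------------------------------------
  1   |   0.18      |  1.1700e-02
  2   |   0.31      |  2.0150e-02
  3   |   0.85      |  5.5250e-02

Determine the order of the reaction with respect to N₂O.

first order (1)

Step 1: Compare trials to find order n where rate₂/rate₁ = ([N₂O]₂/[N₂O]₁)^n
Step 2: rate₂/rate₁ = 2.0150e-02/1.1700e-02 = 1.722
Step 3: [N₂O]₂/[N₂O]₁ = 0.31/0.18 = 1.722
Step 4: n = ln(1.722)/ln(1.722) = 1.00 ≈ 1
Step 5: The reaction is first order in N₂O.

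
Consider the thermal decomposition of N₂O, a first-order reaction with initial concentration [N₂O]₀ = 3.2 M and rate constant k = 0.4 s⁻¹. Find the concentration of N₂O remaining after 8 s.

0.1304 M

Step 1: For a first-order reaction: [N₂O] = [N₂O]₀ × e^(-kt)
Step 2: [N₂O] = 3.2 × e^(-0.4 × 8)
Step 3: [N₂O] = 3.2 × e^(-3.2)
Step 4: [N₂O] = 3.2 × 0.0407622 = 0.1304 M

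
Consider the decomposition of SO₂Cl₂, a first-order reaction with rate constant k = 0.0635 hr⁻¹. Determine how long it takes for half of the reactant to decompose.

10.92 hr

Step 1: For a first-order reaction, t₁/₂ = ln(2)/k
Step 2: t₁/₂ = ln(2)/0.0635
Step 3: t₁/₂ = 0.6931/0.0635 = 10.92 hr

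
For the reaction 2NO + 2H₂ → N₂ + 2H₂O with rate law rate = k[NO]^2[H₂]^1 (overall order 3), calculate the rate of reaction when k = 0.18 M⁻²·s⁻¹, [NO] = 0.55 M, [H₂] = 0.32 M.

0.01742 M/s

Step 1: The rate law is rate = k[NO]^2[H₂]^1, overall order = 2+1 = 3
Step 2: Substitute values: rate = 0.18 × (0.55)^2 × (0.32)^1
Step 3: rate = 0.18 × 0.3025 × 0.32 = 0.017424 M/s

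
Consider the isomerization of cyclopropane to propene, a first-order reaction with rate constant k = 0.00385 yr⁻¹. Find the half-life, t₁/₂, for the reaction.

180 yr

Step 1: For a first-order reaction, t₁/₂ = ln(2)/k
Step 2: t₁/₂ = ln(2)/0.00385
Step 3: t₁/₂ = 0.6931/0.00385 = 180 yr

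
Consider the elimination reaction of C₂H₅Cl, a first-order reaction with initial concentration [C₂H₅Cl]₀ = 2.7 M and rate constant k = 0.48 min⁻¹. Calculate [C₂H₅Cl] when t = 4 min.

0.3958 M

Step 1: For a first-order reaction: [C₂H₅Cl] = [C₂H₅Cl]₀ × e^(-kt)
Step 2: [C₂H₅Cl] = 2.7 × e^(-0.48 × 4)
Step 3: [C₂H₅Cl] = 2.7 × e^(-1.92)
Step 4: [C₂H₅Cl] = 2.7 × 0.146607 = 0.3958 M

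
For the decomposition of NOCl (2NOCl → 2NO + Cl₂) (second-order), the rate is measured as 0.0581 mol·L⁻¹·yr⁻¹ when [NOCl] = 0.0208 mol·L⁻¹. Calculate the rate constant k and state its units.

134.3 (mol·L⁻¹)⁻¹·yr⁻¹

Step 1: rate = k[NOCl]^2, so k = rate / [NOCl]^2.
Step 2: k = 0.0581 / (0.0208)^2 = 0.0581 / 0.0004326.
Step 3: k = 134.3 (mol·L⁻¹)⁻¹·yr⁻¹.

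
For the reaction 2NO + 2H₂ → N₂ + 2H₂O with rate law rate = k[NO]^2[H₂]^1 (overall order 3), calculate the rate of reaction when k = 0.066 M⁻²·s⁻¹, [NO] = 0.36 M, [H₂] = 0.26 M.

0.002224 M/s

Step 1: The rate law is rate = k[NO]^2[H₂]^1, overall order = 2+1 = 3
Step 2: Substitute values: rate = 0.066 × (0.36)^2 × (0.26)^1
Step 3: rate = 0.066 × 0.1296 × 0.26 = 0.00222394 M/s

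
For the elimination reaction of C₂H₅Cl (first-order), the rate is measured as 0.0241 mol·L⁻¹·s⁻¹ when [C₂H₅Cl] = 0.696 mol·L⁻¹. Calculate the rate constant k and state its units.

0.03463 s⁻¹

Step 1: rate = k[C₂H₅Cl]^1, so k = rate / [C₂H₅Cl]^1.
Step 2: k = 0.0241 / (0.696)^1 = 0.0241 / 0.696.
Step 3: k = 0.03463 s⁻¹.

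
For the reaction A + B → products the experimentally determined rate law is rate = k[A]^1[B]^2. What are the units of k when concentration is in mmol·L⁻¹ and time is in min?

(mmol·L⁻¹)⁻²·min⁻¹

Step 1: Overall order = 1 + 2 = 3.
Step 2: rate has units mmol·L⁻¹·min⁻¹; [A]^1[B]^2 has units (mmol·L⁻¹)^3.
Step 3: k = rate/([A]^1[B]^2), so units of k = (mmol·L⁻¹)^(1-3)·min⁻¹ = (mmol·L⁻¹)⁻²·min⁻¹.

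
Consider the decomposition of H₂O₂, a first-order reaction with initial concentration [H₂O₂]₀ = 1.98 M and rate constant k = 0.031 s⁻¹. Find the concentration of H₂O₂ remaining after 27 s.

0.8574 M

Step 1: For a first-order reaction: [H₂O₂] = [H₂O₂]₀ × e^(-kt)
Step 2: [H₂O₂] = 1.98 × e^(-0.031 × 27)
Step 3: [H₂O₂] = 1.98 × e^(-0.837)
Step 4: [H₂O₂] = 1.98 × 0.433008 = 0.8574 M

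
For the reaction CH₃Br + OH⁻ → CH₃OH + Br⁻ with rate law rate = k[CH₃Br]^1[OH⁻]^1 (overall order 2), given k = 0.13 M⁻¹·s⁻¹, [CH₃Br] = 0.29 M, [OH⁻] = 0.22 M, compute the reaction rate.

0.008294 M/s

Step 1: The rate law is rate = k[CH₃Br]^1[OH⁻]^1, overall order = 1+1 = 2
Step 2: Substitute values: rate = 0.13 × (0.29)^1 × (0.22)^1
Step 3: rate = 0.13 × 0.29 × 0.22 = 0.008294 M/s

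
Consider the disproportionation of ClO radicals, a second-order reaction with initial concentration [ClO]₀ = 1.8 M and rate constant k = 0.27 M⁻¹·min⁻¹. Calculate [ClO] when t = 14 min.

0.2307 M

Step 1: For a second-order reaction: 1/[ClO] = 1/[ClO]₀ + kt
Step 2: 1/[ClO] = 1/1.8 + 0.27 × 14
Step 3: 1/[ClO] = 0.5556 + 3.78 = 4.336
Step 4: [ClO] = 1/4.336 = 0.2307 M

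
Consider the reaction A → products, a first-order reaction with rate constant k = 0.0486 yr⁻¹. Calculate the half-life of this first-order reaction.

14.26 yr

Step 1: For a first-order reaction, t₁/₂ = ln(2)/k
Step 2: t₁/₂ = ln(2)/0.0486
Step 3: t₁/₂ = 0.6931/0.0486 = 14.26 yr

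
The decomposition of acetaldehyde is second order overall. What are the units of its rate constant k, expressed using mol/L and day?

(mol/L)⁻¹·day⁻¹

Step 1: For overall order n, rate = k × (concentration)^n.
Step 2: Rate has units mol/L·day⁻¹; concentration term has units (mol/L)^2.
Step 3: k = rate / (concentration)^n, so units of k = (mol/L)^(1-2)·day⁻¹ = (mol/L)⁻¹·day⁻¹.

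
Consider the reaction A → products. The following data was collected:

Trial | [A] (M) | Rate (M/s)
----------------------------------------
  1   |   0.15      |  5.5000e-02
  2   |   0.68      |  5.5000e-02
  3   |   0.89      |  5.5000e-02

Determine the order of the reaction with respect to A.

zeroth order (0)

Step 1: Compare trials - when concentration changes, rate stays constant.
Step 2: rate₂/rate₁ = 5.5000e-02/5.5000e-02 = 1
Step 3: [A]₂/[A]₁ = 0.68/0.15 = 4.533
Step 4: Since rate ratio ≈ (conc ratio)^0, the reaction is zeroth order.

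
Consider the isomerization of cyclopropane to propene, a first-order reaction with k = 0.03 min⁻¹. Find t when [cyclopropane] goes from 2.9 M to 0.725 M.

46.21 min

Step 1: For first-order: t = ln([cyclopropane]₀/[cyclopropane])/k
Step 2: t = ln(2.9/0.725)/0.03
Step 3: t = ln(4)/0.03
Step 4: t = 1.386/0.03 = 46.21 min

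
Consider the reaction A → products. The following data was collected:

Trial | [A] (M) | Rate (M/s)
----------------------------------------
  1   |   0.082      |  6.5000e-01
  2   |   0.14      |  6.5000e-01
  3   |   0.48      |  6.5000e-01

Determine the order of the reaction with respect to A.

zeroth order (0)

Step 1: Compare trials - when concentration changes, rate stays constant.
Step 2: rate₂/rate₁ = 6.5000e-01/6.5000e-01 = 1
Step 3: [A]₂/[A]₁ = 0.14/0.082 = 1.707
Step 4: Since rate ratio ≈ (conc ratio)^0, the reaction is zeroth order.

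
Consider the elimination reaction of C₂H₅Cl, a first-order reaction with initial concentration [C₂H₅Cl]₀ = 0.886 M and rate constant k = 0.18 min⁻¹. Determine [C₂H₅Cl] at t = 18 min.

0.0347 M

Step 1: For a first-order reaction: [C₂H₅Cl] = [C₂H₅Cl]₀ × e^(-kt)
Step 2: [C₂H₅Cl] = 0.886 × e^(-0.18 × 18)
Step 3: [C₂H₅Cl] = 0.886 × e^(-3.24)
Step 4: [C₂H₅Cl] = 0.886 × 0.0391639 = 0.0347 M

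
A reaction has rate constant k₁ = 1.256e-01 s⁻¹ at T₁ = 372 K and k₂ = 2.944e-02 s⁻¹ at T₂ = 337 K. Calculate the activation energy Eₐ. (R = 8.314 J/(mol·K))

43.2 kJ/mol

Step 1: Use the two-temperature Arrhenius form: ln(k₂/k₁) = -Eₐ/R × (1/T₂ - 1/T₁)
Step 2: ln(k₂/k₁) = ln(2.944e-02/1.256e-01) = ln(0.234395) = -1.45075
Step 3: 1/T₂ - 1/T₁ = 1/337 - 1/372 = 2.791870e-04 K⁻¹
Step 4: Eₐ = -R × ln(k₂/k₁) / (1/T₂ - 1/T₁) = -8.314 × -1.45075 / 2.791870e-04
Step 5: Eₐ = 4.3202e+04 J/mol = 43.2 kJ/mol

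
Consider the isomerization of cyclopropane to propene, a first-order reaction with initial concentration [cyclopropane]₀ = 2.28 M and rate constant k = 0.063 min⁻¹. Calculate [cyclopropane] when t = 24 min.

0.5027 M

Step 1: For a first-order reaction: [cyclopropane] = [cyclopropane]₀ × e^(-kt)
Step 2: [cyclopropane] = 2.28 × e^(-0.063 × 24)
Step 3: [cyclopropane] = 2.28 × e^(-1.512)
Step 4: [cyclopropane] = 2.28 × 0.220469 = 0.5027 M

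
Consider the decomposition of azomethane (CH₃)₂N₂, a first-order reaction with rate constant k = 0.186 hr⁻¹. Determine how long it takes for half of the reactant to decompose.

3.727 hr

Step 1: For a first-order reaction, t₁/₂ = ln(2)/k
Step 2: t₁/₂ = ln(2)/0.186
Step 3: t₁/₂ = 0.6931/0.186 = 3.727 hr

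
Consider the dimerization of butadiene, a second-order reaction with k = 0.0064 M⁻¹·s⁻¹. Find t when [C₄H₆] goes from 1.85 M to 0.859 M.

97.44 s

Step 1: For second-order: t = (1/[C₄H₆] - 1/[C₄H₆]₀)/k
Step 2: t = (1/0.859 - 1/1.85)/0.0064
Step 3: t = (1.164 - 0.5405)/0.0064
Step 4: t = 0.6236/0.0064 = 97.44 s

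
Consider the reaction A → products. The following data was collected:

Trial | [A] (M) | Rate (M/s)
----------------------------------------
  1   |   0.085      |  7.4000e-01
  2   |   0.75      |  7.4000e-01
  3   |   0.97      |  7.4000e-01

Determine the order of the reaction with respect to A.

zeroth order (0)

Step 1: Compare trials - when concentration changes, rate stays constant.
Step 2: rate₂/rate₁ = 7.4000e-01/7.4000e-01 = 1
Step 3: [A]₂/[A]₁ = 0.75/0.085 = 8.824
Step 4: Since rate ratio ≈ (conc ratio)^0, the reaction is zeroth order.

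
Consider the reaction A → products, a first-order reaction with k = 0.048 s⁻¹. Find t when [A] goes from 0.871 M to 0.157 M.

35.7 s

Step 1: For first-order: t = ln([A]₀/[A])/k
Step 2: t = ln(0.871/0.157)/0.048
Step 3: t = ln(5.548)/0.048
Step 4: t = 1.713/0.048 = 35.7 s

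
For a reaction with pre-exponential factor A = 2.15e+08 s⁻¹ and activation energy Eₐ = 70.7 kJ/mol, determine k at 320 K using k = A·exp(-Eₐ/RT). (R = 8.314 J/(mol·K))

6.19e-04 s⁻¹

Step 1: Use the Arrhenius equation: k = A × exp(-Eₐ/RT)
Step 2: Convert Eₐ to J/mol: 70.7 kJ/mol = 70700 J/mol
Step 3: Calculate the exponent: -Eₐ/(RT) = -70700/(8.314 × 320) = -26.57415
Step 4: k = 2.15e+08 × exp(-26.57415)
Step 5: k = 2.15e+08 × 2.87735e-12 = 6.1863e-04 s⁻¹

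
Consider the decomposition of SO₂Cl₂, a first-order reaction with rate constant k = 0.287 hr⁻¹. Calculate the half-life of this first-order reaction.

2.415 hr

Step 1: For a first-order reaction, t₁/₂ = ln(2)/k
Step 2: t₁/₂ = ln(2)/0.287
Step 3: t₁/₂ = 0.6931/0.287 = 2.415 hr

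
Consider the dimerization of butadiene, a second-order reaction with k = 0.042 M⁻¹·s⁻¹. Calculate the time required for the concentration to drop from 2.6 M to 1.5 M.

6.716 s

Step 1: For second-order: t = (1/[C₄H₆] - 1/[C₄H₆]₀)/k
Step 2: t = (1/1.5 - 1/2.6)/0.042
Step 3: t = (0.6667 - 0.3846)/0.042
Step 4: t = 0.2821/0.042 = 6.716 s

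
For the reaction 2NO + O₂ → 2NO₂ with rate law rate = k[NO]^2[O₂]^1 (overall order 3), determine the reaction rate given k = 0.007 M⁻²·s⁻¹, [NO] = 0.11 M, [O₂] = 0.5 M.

4.235e-05 M/s

Step 1: The rate law is rate = k[NO]^2[O₂]^1, overall order = 2+1 = 3
Step 2: Substitute values: rate = 0.007 × (0.11)^2 × (0.5)^1
Step 3: rate = 0.007 × 0.0121 × 0.5 = 4.235e-05 M/s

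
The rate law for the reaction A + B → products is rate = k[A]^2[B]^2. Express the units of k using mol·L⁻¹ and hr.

(mol·L⁻¹)⁻³·hr⁻¹

Step 1: Overall order = 2 + 2 = 4.
Step 2: rate has units mol·L⁻¹·hr⁻¹; [A]^2[B]^2 has units (mol·L⁻¹)^4.
Step 3: k = rate/([A]^2[B]^2), so units of k = (mol·L⁻¹)^(1-4)·hr⁻¹ = (mol·L⁻¹)⁻³·hr⁻¹.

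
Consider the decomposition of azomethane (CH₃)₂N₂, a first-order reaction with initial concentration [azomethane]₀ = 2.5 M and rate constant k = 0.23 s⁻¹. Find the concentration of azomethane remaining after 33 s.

0.001264 M

Step 1: For a first-order reaction: [azomethane] = [azomethane]₀ × e^(-kt)
Step 2: [azomethane] = 2.5 × e^(-0.23 × 33)
Step 3: [azomethane] = 2.5 × e^(-7.59)
Step 4: [azomethane] = 2.5 × 0.000505481 = 0.001264 M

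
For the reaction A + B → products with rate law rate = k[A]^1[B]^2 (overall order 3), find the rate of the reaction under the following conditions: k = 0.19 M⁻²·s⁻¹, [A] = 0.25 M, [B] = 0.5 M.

0.01188 M/s

Step 1: The rate law is rate = k[A]^1[B]^2, overall order = 1+2 = 3
Step 2: Substitute values: rate = 0.19 × (0.25)^1 × (0.5)^2
Step 3: rate = 0.19 × 0.25 × 0.25 = 0.011875 M/s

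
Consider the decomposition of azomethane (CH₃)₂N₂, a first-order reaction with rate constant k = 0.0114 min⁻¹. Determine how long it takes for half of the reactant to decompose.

60.8 min

Step 1: For a first-order reaction, t₁/₂ = ln(2)/k
Step 2: t₁/₂ = ln(2)/0.0114
Step 3: t₁/₂ = 0.6931/0.0114 = 60.8 min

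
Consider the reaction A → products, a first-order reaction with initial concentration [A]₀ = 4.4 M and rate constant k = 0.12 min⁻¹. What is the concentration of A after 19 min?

0.4501 M

Step 1: For a first-order reaction: [A] = [A]₀ × e^(-kt)
Step 2: [A] = 4.4 × e^(-0.12 × 19)
Step 3: [A] = 4.4 × e^(-2.28)
Step 4: [A] = 4.4 × 0.102284 = 0.4501 M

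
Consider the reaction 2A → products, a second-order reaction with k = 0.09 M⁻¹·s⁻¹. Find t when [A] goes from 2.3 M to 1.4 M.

3.106 s

Step 1: For second-order: t = (1/[A] - 1/[A]₀)/k
Step 2: t = (1/1.4 - 1/2.3)/0.09
Step 3: t = (0.7143 - 0.4348)/0.09
Step 4: t = 0.2795/0.09 = 3.106 s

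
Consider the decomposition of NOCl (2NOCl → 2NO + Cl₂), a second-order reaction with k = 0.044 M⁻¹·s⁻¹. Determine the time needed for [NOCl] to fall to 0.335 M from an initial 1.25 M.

49.66 s

Step 1: For second-order: t = (1/[NOCl] - 1/[NOCl]₀)/k
Step 2: t = (1/0.335 - 1/1.25)/0.044
Step 3: t = (2.985 - 0.8)/0.044
Step 4: t = 2.185/0.044 = 49.66 s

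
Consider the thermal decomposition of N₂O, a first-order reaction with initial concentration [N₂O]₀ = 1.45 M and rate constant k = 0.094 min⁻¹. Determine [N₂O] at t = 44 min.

0.02318 M

Step 1: For a first-order reaction: [N₂O] = [N₂O]₀ × e^(-kt)
Step 2: [N₂O] = 1.45 × e^(-0.094 × 44)
Step 3: [N₂O] = 1.45 × e^(-4.136)
Step 4: [N₂O] = 1.45 × 0.0159867 = 0.02318 M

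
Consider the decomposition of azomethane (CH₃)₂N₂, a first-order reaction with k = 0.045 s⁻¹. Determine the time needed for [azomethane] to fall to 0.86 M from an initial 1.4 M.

10.83 s

Step 1: For first-order: t = ln([azomethane]₀/[azomethane])/k
Step 2: t = ln(1.4/0.86)/0.045
Step 3: t = ln(1.628)/0.045
Step 4: t = 0.4873/0.045 = 10.83 s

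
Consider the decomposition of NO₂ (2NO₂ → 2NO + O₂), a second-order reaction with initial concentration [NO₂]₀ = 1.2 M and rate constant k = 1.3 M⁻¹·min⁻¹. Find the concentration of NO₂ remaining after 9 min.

0.07979 M

Step 1: For a second-order reaction: 1/[NO₂] = 1/[NO₂]₀ + kt
Step 2: 1/[NO₂] = 1/1.2 + 1.3 × 9
Step 3: 1/[NO₂] = 0.8333 + 11.7 = 12.53
Step 4: [NO₂] = 1/12.53 = 0.07979 M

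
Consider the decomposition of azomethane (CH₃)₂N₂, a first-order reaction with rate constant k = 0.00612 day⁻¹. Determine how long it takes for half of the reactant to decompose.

113.3 day

Step 1: For a first-order reaction, t₁/₂ = ln(2)/k
Step 2: t₁/₂ = ln(2)/0.00612
Step 3: t₁/₂ = 0.6931/0.00612 = 113.3 day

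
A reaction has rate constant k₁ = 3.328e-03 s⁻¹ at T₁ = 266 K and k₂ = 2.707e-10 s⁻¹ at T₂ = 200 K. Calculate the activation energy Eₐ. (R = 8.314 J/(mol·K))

109.4 kJ/mol

Step 1: Use the two-temperature Arrhenius form: ln(k₂/k₁) = -Eₐ/R × (1/T₂ - 1/T₁)
Step 2: ln(k₂/k₁) = ln(2.707e-10/3.328e-03) = ln(8.13401e-08) = -16.3246
Step 3: 1/T₂ - 1/T₁ = 1/200 - 1/266 = 1.240602e-03 K⁻¹
Step 4: Eₐ = -R × ln(k₂/k₁) / (1/T₂ - 1/T₁) = -8.314 × -16.3246 / 1.240602e-03
Step 5: Eₐ = 1.0940e+05 J/mol = 109.4 kJ/mol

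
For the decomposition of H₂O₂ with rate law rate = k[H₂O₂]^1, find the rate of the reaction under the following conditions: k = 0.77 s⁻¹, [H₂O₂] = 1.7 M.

1.309 M/s

Step 1: Identify the rate law: rate = k[H₂O₂]^1
Step 2: Substitute values: rate = 0.77 × (1.7)^1
Step 3: Calculate: rate = 0.77 × 1.7 = 1.309 M/s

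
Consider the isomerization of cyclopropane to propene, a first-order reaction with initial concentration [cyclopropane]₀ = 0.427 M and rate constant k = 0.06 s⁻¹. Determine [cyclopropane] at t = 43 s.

0.03236 M

Step 1: For a first-order reaction: [cyclopropane] = [cyclopropane]₀ × e^(-kt)
Step 2: [cyclopropane] = 0.427 × e^(-0.06 × 43)
Step 3: [cyclopropane] = 0.427 × e^(-2.58)
Step 4: [cyclopropane] = 0.427 × 0.075774 = 0.03236 M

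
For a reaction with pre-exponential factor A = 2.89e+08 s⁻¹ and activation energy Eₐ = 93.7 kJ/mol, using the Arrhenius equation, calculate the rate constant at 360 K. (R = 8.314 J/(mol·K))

7.33e-06 s⁻¹

Step 1: Use the Arrhenius equation: k = A × exp(-Eₐ/RT)
Step 2: Convert Eₐ to J/mol: 93.7 kJ/mol = 93700 J/mol
Step 3: Calculate the exponent: -Eₐ/(RT) = -93700/(8.314 × 360) = -31.30596
Step 4: k = 2.89e+08 × exp(-31.30596)
Step 5: k = 2.89e+08 × 2.53510e-14 = 7.3264e-06 s⁻¹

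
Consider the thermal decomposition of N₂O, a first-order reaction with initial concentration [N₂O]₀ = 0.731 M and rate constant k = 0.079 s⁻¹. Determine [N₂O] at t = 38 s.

0.03632 M

Step 1: For a first-order reaction: [N₂O] = [N₂O]₀ × e^(-kt)
Step 2: [N₂O] = 0.731 × e^(-0.079 × 38)
Step 3: [N₂O] = 0.731 × e^(-3.002)
Step 4: [N₂O] = 0.731 × 0.0496876 = 0.03632 M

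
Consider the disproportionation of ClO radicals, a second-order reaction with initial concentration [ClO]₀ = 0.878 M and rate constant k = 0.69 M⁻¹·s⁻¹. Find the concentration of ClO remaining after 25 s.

0.05438 M

Step 1: For a second-order reaction: 1/[ClO] = 1/[ClO]₀ + kt
Step 2: 1/[ClO] = 1/0.878 + 0.69 × 25
Step 3: 1/[ClO] = 1.139 + 17.25 = 18.39
Step 4: [ClO] = 1/18.39 = 0.05438 M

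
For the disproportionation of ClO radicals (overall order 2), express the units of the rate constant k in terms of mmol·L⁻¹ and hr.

(mmol·L⁻¹)⁻¹·hr⁻¹

Step 1: For overall order n, rate = k × (concentration)^n.
Step 2: Rate has units mmol·L⁻¹·hr⁻¹; concentration term has units (mmol·L⁻¹)^2.
Step 3: k = rate / (concentration)^n, so units of k = (mmol·L⁻¹)^(1-2)·hr⁻¹ = (mmol·L⁻¹)⁻¹·hr⁻¹.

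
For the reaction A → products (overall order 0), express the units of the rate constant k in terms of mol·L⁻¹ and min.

mol·L⁻¹·min⁻¹

Step 1: For overall order n, rate = k × (concentration)^n.
Step 2: Rate has units mol·L⁻¹·min⁻¹; concentration term has units (mol·L⁻¹)^0.
Step 3: k = rate / (concentration)^n, so units of k = (mol·L⁻¹)^(1-0)·min⁻¹ = mol·L⁻¹·min⁻¹.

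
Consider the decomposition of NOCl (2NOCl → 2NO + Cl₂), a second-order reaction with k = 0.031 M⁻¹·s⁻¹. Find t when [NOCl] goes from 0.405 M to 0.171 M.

109 s

Step 1: For second-order: t = (1/[NOCl] - 1/[NOCl]₀)/k
Step 2: t = (1/0.171 - 1/0.405)/0.031
Step 3: t = (5.848 - 2.469)/0.031
Step 4: t = 3.379/0.031 = 109 s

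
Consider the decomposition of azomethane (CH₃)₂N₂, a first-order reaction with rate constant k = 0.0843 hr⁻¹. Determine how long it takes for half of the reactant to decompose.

8.222 hr

Step 1: For a first-order reaction, t₁/₂ = ln(2)/k
Step 2: t₁/₂ = ln(2)/0.0843
Step 3: t₁/₂ = 0.6931/0.0843 = 8.222 hr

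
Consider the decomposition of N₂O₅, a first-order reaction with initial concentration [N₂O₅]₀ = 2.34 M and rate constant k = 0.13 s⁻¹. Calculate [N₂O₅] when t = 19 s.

0.1979 M

Step 1: For a first-order reaction: [N₂O₅] = [N₂O₅]₀ × e^(-kt)
Step 2: [N₂O₅] = 2.34 × e^(-0.13 × 19)
Step 3: [N₂O₅] = 2.34 × e^(-2.47)
Step 4: [N₂O₅] = 2.34 × 0.0845849 = 0.1979 M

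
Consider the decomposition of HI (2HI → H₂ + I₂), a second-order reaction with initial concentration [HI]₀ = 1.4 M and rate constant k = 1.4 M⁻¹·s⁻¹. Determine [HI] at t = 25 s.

0.028 M

Step 1: For a second-order reaction: 1/[HI] = 1/[HI]₀ + kt
Step 2: 1/[HI] = 1/1.4 + 1.4 × 25
Step 3: 1/[HI] = 0.7143 + 35 = 35.71
Step 4: [HI] = 1/35.71 = 0.028 M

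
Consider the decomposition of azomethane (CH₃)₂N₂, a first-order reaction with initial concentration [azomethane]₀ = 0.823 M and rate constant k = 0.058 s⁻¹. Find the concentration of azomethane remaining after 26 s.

0.1822 M

Step 1: For a first-order reaction: [azomethane] = [azomethane]₀ × e^(-kt)
Step 2: [azomethane] = 0.823 × e^(-0.058 × 26)
Step 3: [azomethane] = 0.823 × e^(-1.508)
Step 4: [azomethane] = 0.823 × 0.221352 = 0.1822 M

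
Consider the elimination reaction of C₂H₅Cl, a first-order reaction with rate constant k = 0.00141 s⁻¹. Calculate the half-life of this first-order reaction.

491.6 s

Step 1: For a first-order reaction, t₁/₂ = ln(2)/k
Step 2: t₁/₂ = ln(2)/0.00141
Step 3: t₁/₂ = 0.6931/0.00141 = 491.6 s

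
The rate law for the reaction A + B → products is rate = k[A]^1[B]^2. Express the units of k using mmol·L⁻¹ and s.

(mmol·L⁻¹)⁻²·s⁻¹

Step 1: Overall order = 1 + 2 = 3.
Step 2: rate has units mmol·L⁻¹·s⁻¹; [A]^1[B]^2 has units (mmol·L⁻¹)^3.
Step 3: k = rate/([A]^1[B]^2), so units of k = (mmol·L⁻¹)^(1-3)·s⁻¹ = (mmol·L⁻¹)⁻²·s⁻¹.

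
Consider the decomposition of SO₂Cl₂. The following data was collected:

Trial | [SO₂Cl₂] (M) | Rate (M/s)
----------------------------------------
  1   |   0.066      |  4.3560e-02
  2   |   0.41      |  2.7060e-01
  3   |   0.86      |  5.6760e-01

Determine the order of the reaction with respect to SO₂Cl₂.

first order (1)

Step 1: Compare trials to find order n where rate₂/rate₁ = ([SO₂Cl₂]₂/[SO₂Cl₂]₁)^n
Step 2: rate₂/rate₁ = 2.7060e-01/4.3560e-02 = 6.212
Step 3: [SO₂Cl₂]₂/[SO₂Cl₂]₁ = 0.41/0.066 = 6.212
Step 4: n = ln(6.212)/ln(6.212) = 1.00 ≈ 1
Step 5: The reaction is first order in SO₂Cl₂.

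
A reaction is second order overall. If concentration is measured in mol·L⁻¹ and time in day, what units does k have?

(mol·L⁻¹)⁻¹·day⁻¹

Step 1: For overall order n, rate = k × (concentration)^n.
Step 2: Rate has units mol·L⁻¹·day⁻¹; concentration term has units (mol·L⁻¹)^2.
Step 3: k = rate / (concentration)^n, so units of k = (mol·L⁻¹)^(1-2)·day⁻¹ = (mol·L⁻¹)⁻¹·day⁻¹.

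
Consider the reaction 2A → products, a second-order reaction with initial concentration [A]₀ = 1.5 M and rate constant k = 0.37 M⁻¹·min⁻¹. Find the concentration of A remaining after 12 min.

0.1958 M

Step 1: For a second-order reaction: 1/[A] = 1/[A]₀ + kt
Step 2: 1/[A] = 1/1.5 + 0.37 × 12
Step 3: 1/[A] = 0.6667 + 4.44 = 5.107
Step 4: [A] = 1/5.107 = 0.1958 M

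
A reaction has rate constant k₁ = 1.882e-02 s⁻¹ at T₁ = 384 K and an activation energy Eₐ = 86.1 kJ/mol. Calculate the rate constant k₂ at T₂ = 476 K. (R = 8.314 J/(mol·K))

3.454e+00 s⁻¹

Step 1: Use the two-temperature Arrhenius form: ln(k₂/k₁) = -Eₐ/R × (1/T₂ - 1/T₁)
Step 2: Convert Eₐ to J/mol: 86.1 kJ/mol = 86100 J/mol
Step 3: 1/T₂ - 1/T₁ = 1/476 - 1/384 = -5.033263e-04 K⁻¹
Step 4: ln(k₂/k₁) = -86100/8.314 × -5.033263e-04 = 5.21246
Step 5: k₂ = k₁ × exp(5.21246) = 1.882e-02 × 1.83545e+02 = 3.454e+00 s⁻¹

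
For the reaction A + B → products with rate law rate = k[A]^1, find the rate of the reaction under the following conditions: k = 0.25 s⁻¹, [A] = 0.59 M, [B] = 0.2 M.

0.1475 M/s

Step 1: The rate law is rate = k[A]^1
Step 2: Note that the rate does not depend on [B] (zero order in B).
Step 3: rate = 0.25 × (0.59)^1 = 0.1475 M/s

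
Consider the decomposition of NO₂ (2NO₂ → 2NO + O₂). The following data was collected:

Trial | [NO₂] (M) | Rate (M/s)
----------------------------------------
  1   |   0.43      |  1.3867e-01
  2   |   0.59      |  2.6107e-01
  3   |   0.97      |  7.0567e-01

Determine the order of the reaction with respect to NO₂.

second order (2)

Step 1: Compare trials to find order n where rate₂/rate₁ = ([NO₂]₂/[NO₂]₁)^n
Step 2: rate₂/rate₁ = 2.6107e-01/1.3867e-01 = 1.883
Step 3: [NO₂]₂/[NO₂]₁ = 0.59/0.43 = 1.372
Step 4: n = ln(1.883)/ln(1.372) = 2.00 ≈ 2
Step 5: The reaction is second order in NO₂.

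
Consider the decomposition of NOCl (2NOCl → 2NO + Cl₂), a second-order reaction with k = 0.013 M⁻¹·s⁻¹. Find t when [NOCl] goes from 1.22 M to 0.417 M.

121.4 s

Step 1: For second-order: t = (1/[NOCl] - 1/[NOCl]₀)/k
Step 2: t = (1/0.417 - 1/1.22)/0.013
Step 3: t = (2.398 - 0.8197)/0.013
Step 4: t = 1.578/0.013 = 121.4 s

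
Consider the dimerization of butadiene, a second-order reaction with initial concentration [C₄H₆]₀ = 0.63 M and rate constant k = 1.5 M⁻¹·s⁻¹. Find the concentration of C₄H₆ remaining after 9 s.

0.06628 M

Step 1: For a second-order reaction: 1/[C₄H₆] = 1/[C₄H₆]₀ + kt
Step 2: 1/[C₄H₆] = 1/0.63 + 1.5 × 9
Step 3: 1/[C₄H₆] = 1.587 + 13.5 = 15.09
Step 4: [C₄H₆] = 1/15.09 = 0.06628 M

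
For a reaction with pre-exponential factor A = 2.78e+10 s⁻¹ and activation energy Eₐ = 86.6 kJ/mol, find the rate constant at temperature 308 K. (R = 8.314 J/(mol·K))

5.71e-05 s⁻¹

Step 1: Use the Arrhenius equation: k = A × exp(-Eₐ/RT)
Step 2: Convert Eₐ to J/mol: 86.6 kJ/mol = 86600 J/mol
Step 3: Calculate the exponent: -Eₐ/(RT) = -86600/(8.314 × 308) = -33.81872
Step 4: k = 2.78e+10 × exp(-33.81872)
Step 5: k = 2.78e+10 × 2.05455e-15 = 5.7116e-05 s⁻¹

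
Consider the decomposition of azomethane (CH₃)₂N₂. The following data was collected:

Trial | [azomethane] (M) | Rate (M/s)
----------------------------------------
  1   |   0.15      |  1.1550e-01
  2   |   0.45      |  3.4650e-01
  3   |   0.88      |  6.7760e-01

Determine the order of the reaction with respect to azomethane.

first order (1)

Step 1: Compare trials to find order n where rate₂/rate₁ = ([azomethane]₂/[azomethane]₁)^n
Step 2: rate₂/rate₁ = 3.4650e-01/1.1550e-01 = 3
Step 3: [azomethane]₂/[azomethane]₁ = 0.45/0.15 = 3
Step 4: n = ln(3)/ln(3) = 1.00 ≈ 1
Step 5: The reaction is first order in azomethane.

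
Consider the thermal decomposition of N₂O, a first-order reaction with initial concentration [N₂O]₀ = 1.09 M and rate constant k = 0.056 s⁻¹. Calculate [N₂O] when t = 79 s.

0.01306 M

Step 1: For a first-order reaction: [N₂O] = [N₂O]₀ × e^(-kt)
Step 2: [N₂O] = 1.09 × e^(-0.056 × 79)
Step 3: [N₂O] = 1.09 × e^(-4.424)
Step 4: [N₂O] = 1.09 × 0.0119862 = 0.01306 M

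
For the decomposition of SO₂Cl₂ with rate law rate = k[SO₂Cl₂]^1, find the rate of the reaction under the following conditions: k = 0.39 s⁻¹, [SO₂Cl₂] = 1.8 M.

0.702 M/s

Step 1: Identify the rate law: rate = k[SO₂Cl₂]^1
Step 2: Substitute values: rate = 0.39 × (1.8)^1
Step 3: Calculate: rate = 0.39 × 1.8 = 0.702 M/s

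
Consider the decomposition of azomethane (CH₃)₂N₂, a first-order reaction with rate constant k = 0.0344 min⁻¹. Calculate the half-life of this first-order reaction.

20.15 min

Step 1: For a first-order reaction, t₁/₂ = ln(2)/k
Step 2: t₁/₂ = ln(2)/0.0344
Step 3: t₁/₂ = 0.6931/0.0344 = 20.15 min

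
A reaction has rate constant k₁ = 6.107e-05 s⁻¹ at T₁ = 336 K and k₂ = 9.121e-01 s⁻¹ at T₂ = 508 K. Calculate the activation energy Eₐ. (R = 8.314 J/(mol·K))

79.3 kJ/mol

Step 1: Use the two-temperature Arrhenius form: ln(k₂/k₁) = -Eₐ/R × (1/T₂ - 1/T₁)
Step 2: ln(k₂/k₁) = ln(9.121e-01/6.107e-05) = ln(14935.3) = 9.61148
Step 3: 1/T₂ - 1/T₁ = 1/508 - 1/336 = -1.007687e-03 K⁻¹
Step 4: Eₐ = -R × ln(k₂/k₁) / (1/T₂ - 1/T₁) = -8.314 × 9.61148 / -1.007687e-03
Step 5: Eₐ = 7.9300e+04 J/mol = 79.3 kJ/mol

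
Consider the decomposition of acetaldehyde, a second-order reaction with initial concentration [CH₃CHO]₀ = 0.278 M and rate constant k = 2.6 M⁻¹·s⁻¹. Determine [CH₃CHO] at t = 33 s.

0.01119 M

Step 1: For a second-order reaction: 1/[CH₃CHO] = 1/[CH₃CHO]₀ + kt
Step 2: 1/[CH₃CHO] = 1/0.278 + 2.6 × 33
Step 3: 1/[CH₃CHO] = 3.597 + 85.8 = 89.4
Step 4: [CH₃CHO] = 1/89.4 = 0.01119 M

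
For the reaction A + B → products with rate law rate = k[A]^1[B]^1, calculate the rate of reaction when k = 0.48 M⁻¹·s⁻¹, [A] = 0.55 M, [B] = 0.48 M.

0.1267 M/s

Step 1: The rate law is rate = k[A]^1[B]^1
Step 2: Substitute: rate = 0.48 × (0.55)^1 × (0.48)^1
Step 3: rate = 0.48 × 0.55 × 0.48 = 0.12672 M/s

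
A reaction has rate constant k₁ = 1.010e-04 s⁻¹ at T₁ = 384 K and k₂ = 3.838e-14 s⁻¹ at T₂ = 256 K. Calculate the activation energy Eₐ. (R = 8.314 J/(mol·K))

138.5 kJ/mol

Step 1: Use the two-temperature Arrhenius form: ln(k₂/k₁) = -Eₐ/R × (1/T₂ - 1/T₁)
Step 2: ln(k₂/k₁) = ln(3.838e-14/1.010e-04) = ln(3.8e-10) = -21.6908
Step 3: 1/T₂ - 1/T₁ = 1/256 - 1/384 = 1.302083e-03 K⁻¹
Step 4: Eₐ = -R × ln(k₂/k₁) / (1/T₂ - 1/T₁) = -8.314 × -21.6908 / 1.302083e-03
Step 5: Eₐ = 1.3850e+05 J/mol = 138.5 kJ/mol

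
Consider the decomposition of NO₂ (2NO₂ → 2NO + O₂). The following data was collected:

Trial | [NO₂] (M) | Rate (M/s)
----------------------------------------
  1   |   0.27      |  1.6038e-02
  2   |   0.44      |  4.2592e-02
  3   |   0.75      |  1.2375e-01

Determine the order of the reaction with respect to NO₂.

second order (2)

Step 1: Compare trials to find order n where rate₂/rate₁ = ([NO₂]₂/[NO₂]₁)^n
Step 2: rate₂/rate₁ = 4.2592e-02/1.6038e-02 = 2.656
Step 3: [NO₂]₂/[NO₂]₁ = 0.44/0.27 = 1.63
Step 4: n = ln(2.656)/ln(1.63) = 2.00 ≈ 2
Step 5: The reaction is second order in NO₂.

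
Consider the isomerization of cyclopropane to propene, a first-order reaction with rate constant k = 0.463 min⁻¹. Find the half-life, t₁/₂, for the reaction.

1.497 min

Step 1: For a first-order reaction, t₁/₂ = ln(2)/k
Step 2: t₁/₂ = ln(2)/0.463
Step 3: t₁/₂ = 0.6931/0.463 = 1.497 min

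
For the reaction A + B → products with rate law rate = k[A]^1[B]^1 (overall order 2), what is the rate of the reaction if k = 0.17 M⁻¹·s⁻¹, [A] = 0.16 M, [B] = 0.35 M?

0.00952 M/s

Step 1: The rate law is rate = k[A]^1[B]^1, overall order = 1+1 = 2
Step 2: Substitute values: rate = 0.17 × (0.16)^1 × (0.35)^1
Step 3: rate = 0.17 × 0.16 × 0.35 = 0.00952 M/s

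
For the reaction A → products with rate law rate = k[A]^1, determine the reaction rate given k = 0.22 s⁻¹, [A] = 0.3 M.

0.066 M/s

Step 1: Identify the rate law: rate = k[A]^1
Step 2: Substitute values: rate = 0.22 × (0.3)^1
Step 3: Calculate: rate = 0.22 × 0.3 = 0.066 M/s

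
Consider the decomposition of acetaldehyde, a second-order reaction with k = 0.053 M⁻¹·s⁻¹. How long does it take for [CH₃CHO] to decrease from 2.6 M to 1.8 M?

3.225 s

Step 1: For second-order: t = (1/[CH₃CHO] - 1/[CH₃CHO]₀)/k
Step 2: t = (1/1.8 - 1/2.6)/0.053
Step 3: t = (0.5556 - 0.3846)/0.053
Step 4: t = 0.1709/0.053 = 3.225 s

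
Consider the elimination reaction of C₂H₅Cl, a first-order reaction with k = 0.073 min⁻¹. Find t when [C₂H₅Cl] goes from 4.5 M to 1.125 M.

18.99 min

Step 1: For first-order: t = ln([C₂H₅Cl]₀/[C₂H₅Cl])/k
Step 2: t = ln(4.5/1.125)/0.073
Step 3: t = ln(4)/0.073
Step 4: t = 1.386/0.073 = 18.99 min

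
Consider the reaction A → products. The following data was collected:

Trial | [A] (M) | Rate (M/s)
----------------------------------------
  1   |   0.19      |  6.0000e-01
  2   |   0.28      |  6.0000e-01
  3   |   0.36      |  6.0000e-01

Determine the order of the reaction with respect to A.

zeroth order (0)

Step 1: Compare trials - when concentration changes, rate stays constant.
Step 2: rate₂/rate₁ = 6.0000e-01/6.0000e-01 = 1
Step 3: [A]₂/[A]₁ = 0.28/0.19 = 1.474
Step 4: Since rate ratio ≈ (conc ratio)^0, the reaction is zeroth order.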